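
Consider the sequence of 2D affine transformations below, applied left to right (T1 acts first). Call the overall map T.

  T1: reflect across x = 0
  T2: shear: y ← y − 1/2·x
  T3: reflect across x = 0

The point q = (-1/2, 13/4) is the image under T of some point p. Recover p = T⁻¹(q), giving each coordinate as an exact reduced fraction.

T1 = [-1 0 0; 0 1 0; 0 0 1]
T2·T1 = [-1 0 0; 1/2 1 0; 0 0 1]
T3·…·T1 = [1 0 0; 1/2 1 0; 0 0 1]
det M = 1; M⁻¹ = [1 0 0; -1/2 1 0; 0 0 1]
M⁻¹ · (-1/2, 13/4)ᵀ = (-1/2, 7/2)ᵀ

p = (-1/2, 7/2)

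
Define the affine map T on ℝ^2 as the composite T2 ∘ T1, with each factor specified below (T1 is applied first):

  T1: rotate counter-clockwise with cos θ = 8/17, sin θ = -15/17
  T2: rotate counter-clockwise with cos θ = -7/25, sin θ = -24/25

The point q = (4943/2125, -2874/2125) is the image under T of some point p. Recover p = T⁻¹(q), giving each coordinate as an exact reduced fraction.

T1 = [8/17 15/17 0; -15/17 8/17 0; 0 0 1]
T2·T1 = [-416/425 87/425 0; -87/425 -416/425 0; 0 0 1]
det M = 1; M⁻¹ = [-416/425 -87/425 0; 87/425 -416/425 0; 0 0 1]
M⁻¹ · (4943/2125, -2874/2125)ᵀ = (-2, 9/5)ᵀ

p = (-2, 9/5)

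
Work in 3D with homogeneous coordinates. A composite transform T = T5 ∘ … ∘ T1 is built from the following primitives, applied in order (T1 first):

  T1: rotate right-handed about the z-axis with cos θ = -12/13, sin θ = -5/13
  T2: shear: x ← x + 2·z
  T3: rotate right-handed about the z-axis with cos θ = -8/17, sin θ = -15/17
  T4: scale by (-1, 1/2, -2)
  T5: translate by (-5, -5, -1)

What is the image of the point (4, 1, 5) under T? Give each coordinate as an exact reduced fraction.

T1 rotate right-handed about the z-axis with cos θ = -12/13, sin θ = -5/13: (4, 1, 5) → (-43/13, -32/13, 5)
T2 shear: x ← x + 2·z: (-43/13, -32/13, 5) → (87/13, -32/13, 5)
T3 rotate right-handed about the z-axis with cos θ = -8/17, sin θ = -15/17: (87/13, -32/13, 5) → (-1176/221, -1049/221, 5)
T4 scale by (-1, 1/2, -2): (-1176/221, -1049/221, 5) → (1176/221, -1049/442, -10)
T5 translate by (-5, -5, -1): (1176/221, -1049/442, -10) → (71/221, -3259/442, -11)

T(p) = (71/221, -3259/442, -11)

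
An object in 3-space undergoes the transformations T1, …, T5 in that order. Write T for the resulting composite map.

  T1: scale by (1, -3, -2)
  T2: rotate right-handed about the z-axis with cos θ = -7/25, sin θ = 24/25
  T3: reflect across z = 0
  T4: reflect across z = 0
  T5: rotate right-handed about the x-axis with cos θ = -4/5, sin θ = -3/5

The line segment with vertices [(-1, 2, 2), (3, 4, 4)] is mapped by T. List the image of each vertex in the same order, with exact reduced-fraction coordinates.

T1 scale by (1, -3, -2): (-1, 2, 2) → (-1, -6, -4); (3, 4, 4) → (3, -12, -8)
T2 rotate right-handed about the z-axis with cos θ = -7/25, sin θ = 24/25: (-1, -6, -4) → (151/25, 18/25, -4); (3, -12, -8) → (267/25, 156/25, -8)
T3 reflect across z = 0: (151/25, 18/25, -4) → (151/25, 18/25, 4); (267/25, 156/25, -8) → (267/25, 156/25, 8)
T4 reflect across z = 0: (151/25, 18/25, 4) → (151/25, 18/25, -4); (267/25, 156/25, 8) → (267/25, 156/25, -8)
T5 rotate right-handed about the x-axis with cos θ = -4/5, sin θ = -3/5: (151/25, 18/25, -4) → (151/25, -372/125, 346/125); (267/25, 156/25, -8) → (267/25, -1224/125, 332/125)

image vertices: (151/25, -372/125, 346/125), (267/25, -1224/125, 332/125)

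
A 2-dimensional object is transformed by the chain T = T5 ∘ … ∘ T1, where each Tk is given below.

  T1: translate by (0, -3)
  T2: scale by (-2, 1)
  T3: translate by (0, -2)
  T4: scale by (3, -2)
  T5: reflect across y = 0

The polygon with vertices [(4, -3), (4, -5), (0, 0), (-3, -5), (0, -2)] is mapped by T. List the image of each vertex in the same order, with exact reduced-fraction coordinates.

image vertices: (-24, -16), (-24, -20), (0, -10), (18, -20), (0, -14)

T1 translate by (0, -3): (4, -3) → (4, -6); (4, -5) → (4, -8); (0, 0) → (0, -3); (-3, -5) → (-3, -8); (0, -2) → (0, -5)
T2 scale by (-2, 1): (4, -6) → (-8, -6); (4, -8) → (-8, -8); (0, -3) → (0, -3); (-3, -8) → (6, -8); (0, -5) → (0, -5)
T3 translate by (0, -2): (-8, -6) → (-8, -8); (-8, -8) → (-8, -10); (0, -3) → (0, -5); (6, -8) → (6, -10); (0, -5) → (0, -7)
T4 scale by (3, -2): (-8, -8) → (-24, 16); (-8, -10) → (-24, 20); (0, -5) → (0, 10); (6, -10) → (18, 20); (0, -7) → (0, 14)
T5 reflect across y = 0: (-24, 16) → (-24, -16); (-24, 20) → (-24, -20); (0, 10) → (0, -10); (18, 20) → (18, -20); (0, 14) → (0, -14)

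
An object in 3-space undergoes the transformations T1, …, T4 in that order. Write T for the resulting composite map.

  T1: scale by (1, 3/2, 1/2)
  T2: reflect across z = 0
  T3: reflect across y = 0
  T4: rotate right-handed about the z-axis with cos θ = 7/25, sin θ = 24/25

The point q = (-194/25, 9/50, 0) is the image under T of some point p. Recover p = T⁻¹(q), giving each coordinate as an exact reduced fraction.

T1 = [1 0 0 0; 0 3/2 0 0; 0 0 1/2 0; 0 0 0 1]
T2·T1 = [1 0 0 0; 0 3/2 0 0; 0 0 -1/2 0; 0 0 0 1]
T3·…·T1 = [1 0 0 0; 0 -3/2 0 0; 0 0 -1/2 0; 0 0 0 1]
T4·…·T1 = [7/25 36/25 0 0; 24/25 -21/50 0 0; 0 0 -1/2 0; 0 0 0 1]
det M = 3/4; M⁻¹ = [7/25 24/25 0 0; 16/25 -14/75 0 0; 0 0 -2 0; 0 0 0 1]
M⁻¹ · (-194/25, 9/50, 0)ᵀ = (-2, -5, 0)ᵀ

p = (-2, -5, 0)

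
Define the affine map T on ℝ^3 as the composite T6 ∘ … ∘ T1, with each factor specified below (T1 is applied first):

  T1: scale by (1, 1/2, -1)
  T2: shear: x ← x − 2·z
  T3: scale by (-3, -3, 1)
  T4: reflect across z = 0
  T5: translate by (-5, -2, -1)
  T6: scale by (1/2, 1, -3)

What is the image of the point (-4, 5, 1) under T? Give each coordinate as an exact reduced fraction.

T1 scale by (1, 1/2, -1): (-4, 5, 1) → (-4, 5/2, -1)
T2 shear: x ← x − 2·z: (-4, 5/2, -1) → (-2, 5/2, -1)
T3 scale by (-3, -3, 1): (-2, 5/2, -1) → (6, -15/2, -1)
T4 reflect across z = 0: (6, -15/2, -1) → (6, -15/2, 1)
T5 translate by (-5, -2, -1): (6, -15/2, 1) → (1, -19/2, 0)
T6 scale by (1/2, 1, -3): (1, -19/2, 0) → (1/2, -19/2, 0)

T(p) = (1/2, -19/2, 0)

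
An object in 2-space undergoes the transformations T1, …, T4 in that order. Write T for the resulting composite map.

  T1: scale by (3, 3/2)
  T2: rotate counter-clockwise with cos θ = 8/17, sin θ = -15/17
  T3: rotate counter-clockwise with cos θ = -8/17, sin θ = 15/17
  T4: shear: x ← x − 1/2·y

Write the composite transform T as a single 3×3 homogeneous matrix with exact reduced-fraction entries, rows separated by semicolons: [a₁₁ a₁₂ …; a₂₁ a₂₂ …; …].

T1 = [3 0 0; 0 3/2 0; 0 0 1]
T2·T1 = [24/17 45/34 0; -45/17 12/17 0; 0 0 1]
T3·…·T1 = [483/289 -360/289 0; 720/289 483/578 0; 0 0 1]
T4·…·T1 = [123/289 -1923/1156 0; 720/289 483/578 0; 0 0 1]

T = [123/289 -1923/1156 0; 720/289 483/578 0; 0 0 1]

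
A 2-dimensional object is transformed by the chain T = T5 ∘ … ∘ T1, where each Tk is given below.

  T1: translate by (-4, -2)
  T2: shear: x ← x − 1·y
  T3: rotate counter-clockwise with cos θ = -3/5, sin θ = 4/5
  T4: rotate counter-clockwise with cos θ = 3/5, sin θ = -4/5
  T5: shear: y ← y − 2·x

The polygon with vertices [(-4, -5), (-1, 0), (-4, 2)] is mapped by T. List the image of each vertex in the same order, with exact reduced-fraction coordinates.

image vertices: (161/25, -79/5), (27/25, -28/5), (-56/25, -16/5)

T1 translate by (-4, -2): (-4, -5) → (-8, -7); (-1, 0) → (-5, -2); (-4, 2) → (-8, 0)
T2 shear: x ← x − 1·y: (-8, -7) → (-1, -7); (-5, -2) → (-3, -2); (-8, 0) → (-8, 0)
T3 rotate counter-clockwise with cos θ = -3/5, sin θ = 4/5: (-1, -7) → (31/5, 17/5); (-3, -2) → (17/5, -6/5); (-8, 0) → (24/5, -32/5)
T4 rotate counter-clockwise with cos θ = 3/5, sin θ = -4/5: (31/5, 17/5) → (161/25, -73/25); (17/5, -6/5) → (27/25, -86/25); (24/5, -32/5) → (-56/25, -192/25)
T5 shear: y ← y − 2·x: (161/25, -73/25) → (161/25, -79/5); (27/25, -86/25) → (27/25, -28/5); (-56/25, -192/25) → (-56/25, -16/5)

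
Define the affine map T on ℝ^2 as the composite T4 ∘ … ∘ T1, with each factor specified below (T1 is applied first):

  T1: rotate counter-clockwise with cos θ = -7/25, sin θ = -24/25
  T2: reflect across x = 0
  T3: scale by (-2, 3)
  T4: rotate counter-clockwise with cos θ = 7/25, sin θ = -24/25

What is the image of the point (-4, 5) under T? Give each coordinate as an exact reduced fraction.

T1 rotate counter-clockwise with cos θ = -7/25, sin θ = -24/25: (-4, 5) → (148/25, 61/25)
T2 reflect across x = 0: (148/25, 61/25) → (-148/25, 61/25)
T3 scale by (-2, 3): (-148/25, 61/25) → (296/25, 183/25)
T4 rotate counter-clockwise with cos θ = 7/25, sin θ = -24/25: (296/25, 183/25) → (6464/625, -5823/625)

T(p) = (6464/625, -5823/625)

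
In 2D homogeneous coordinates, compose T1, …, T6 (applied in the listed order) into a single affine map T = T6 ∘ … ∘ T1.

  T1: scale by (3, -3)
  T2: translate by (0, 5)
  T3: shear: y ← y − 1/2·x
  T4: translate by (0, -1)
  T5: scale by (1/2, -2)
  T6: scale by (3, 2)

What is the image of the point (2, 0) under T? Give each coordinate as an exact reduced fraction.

T1 scale by (3, -3): (2, 0) → (6, 0)
T2 translate by (0, 5): (6, 0) → (6, 5)
T3 shear: y ← y − 1/2·x: (6, 5) → (6, 2)
T4 translate by (0, -1): (6, 2) → (6, 1)
T5 scale by (1/2, -2): (6, 1) → (3, -2)
T6 scale by (3, 2): (3, -2) → (9, -4)

T(p) = (9, -4)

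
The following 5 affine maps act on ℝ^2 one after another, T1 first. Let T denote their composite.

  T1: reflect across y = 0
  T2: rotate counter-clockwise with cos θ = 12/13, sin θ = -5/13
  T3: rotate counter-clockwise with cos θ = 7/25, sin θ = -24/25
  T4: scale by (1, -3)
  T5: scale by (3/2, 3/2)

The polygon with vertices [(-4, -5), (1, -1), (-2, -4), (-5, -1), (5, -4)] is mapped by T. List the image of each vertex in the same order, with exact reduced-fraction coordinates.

T1 reflect across y = 0: (-4, -5) → (-4, 5); (1, -1) → (1, 1); (-2, -4) → (-2, 4); (-5, -1) → (-5, 1); (5, -4) → (5, 4)
T2 rotate counter-clockwise with cos θ = 12/13, sin θ = -5/13: (-4, 5) → (-23/13, 80/13); (1, 1) → (17/13, 7/13); (-2, 4) → (-4/13, 58/13); (-5, 1) → (-55/13, 37/13); (5, 4) → (80/13, 23/13)
T3 rotate counter-clockwise with cos θ = 7/25, sin θ = -24/25: (-23/13, 80/13) → (1759/325, 1112/325); (17/13, 7/13) → (287/325, -359/325); (-4/13, 58/13) → (1364/325, 502/325); (-55/13, 37/13) → (503/325, 1579/325); (80/13, 23/13) → (1112/325, -1759/325)
T4 scale by (1, -3): (1759/325, 1112/325) → (1759/325, -3336/325); (287/325, -359/325) → (287/325, 1077/325); (1364/325, 502/325) → (1364/325, -1506/325); (503/325, 1579/325) → (503/325, -4737/325); (1112/325, -1759/325) → (1112/325, 5277/325)
T5 scale by (3/2, 3/2): (1759/325, -3336/325) → (5277/650, -5004/325); (287/325, 1077/325) → (861/650, 3231/650); (1364/325, -1506/325) → (2046/325, -2259/325); (503/325, -4737/325) → (1509/650, -14211/650); (1112/325, 5277/325) → (1668/325, 15831/650)

image vertices: (5277/650, -5004/325), (861/650, 3231/650), (2046/325, -2259/325), (1509/650, -14211/650), (1668/325, 15831/650)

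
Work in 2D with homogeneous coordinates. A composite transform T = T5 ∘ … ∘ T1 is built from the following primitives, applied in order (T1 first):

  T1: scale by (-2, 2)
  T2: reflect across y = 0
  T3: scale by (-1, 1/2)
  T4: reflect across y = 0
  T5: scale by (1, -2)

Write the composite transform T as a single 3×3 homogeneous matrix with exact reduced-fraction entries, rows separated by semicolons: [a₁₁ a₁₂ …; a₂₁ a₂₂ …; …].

T = [2 0 0; 0 -2 0; 0 0 1]

T1 = [-2 0 0; 0 2 0; 0 0 1]
T2·T1 = [-2 0 0; 0 -2 0; 0 0 1]
T3·…·T1 = [2 0 0; 0 -1 0; 0 0 1]
T4·…·T1 = [2 0 0; 0 1 0; 0 0 1]
T5·…·T1 = [2 0 0; 0 -2 0; 0 0 1]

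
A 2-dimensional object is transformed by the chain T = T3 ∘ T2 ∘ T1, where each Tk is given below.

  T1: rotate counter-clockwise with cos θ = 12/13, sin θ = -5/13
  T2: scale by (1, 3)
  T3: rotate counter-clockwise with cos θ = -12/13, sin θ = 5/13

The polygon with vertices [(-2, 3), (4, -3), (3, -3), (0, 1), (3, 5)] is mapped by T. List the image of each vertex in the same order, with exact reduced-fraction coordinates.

image vertices: (-582/169, -1701/169), (444/169, 2181/169), (513/169, 1941/169), (-240/169, -407/169), (-1407/169, -1315/169)

T1 rotate counter-clockwise with cos θ = 12/13, sin θ = -5/13: (-2, 3) → (-9/13, 46/13); (4, -3) → (33/13, -56/13); (3, -3) → (21/13, -51/13); (0, 1) → (5/13, 12/13); (3, 5) → (61/13, 45/13)
T2 scale by (1, 3): (-9/13, 46/13) → (-9/13, 138/13); (33/13, -56/13) → (33/13, -168/13); (21/13, -51/13) → (21/13, -153/13); (5/13, 12/13) → (5/13, 36/13); (61/13, 45/13) → (61/13, 135/13)
T3 rotate counter-clockwise with cos θ = -12/13, sin θ = 5/13: (-9/13, 138/13) → (-582/169, -1701/169); (33/13, -168/13) → (444/169, 2181/169); (21/13, -153/13) → (513/169, 1941/169); (5/13, 36/13) → (-240/169, -407/169); (61/13, 135/13) → (-1407/169, -1315/169)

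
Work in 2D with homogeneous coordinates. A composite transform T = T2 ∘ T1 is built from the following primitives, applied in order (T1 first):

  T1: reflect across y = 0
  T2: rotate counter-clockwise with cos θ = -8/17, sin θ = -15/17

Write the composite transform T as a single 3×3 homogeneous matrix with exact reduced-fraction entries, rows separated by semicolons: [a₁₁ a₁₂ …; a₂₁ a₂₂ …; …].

T1 = [1 0 0; 0 -1 0; 0 0 1]
T2·T1 = [-8/17 -15/17 0; -15/17 8/17 0; 0 0 1]

T = [-8/17 -15/17 0; -15/17 8/17 0; 0 0 1]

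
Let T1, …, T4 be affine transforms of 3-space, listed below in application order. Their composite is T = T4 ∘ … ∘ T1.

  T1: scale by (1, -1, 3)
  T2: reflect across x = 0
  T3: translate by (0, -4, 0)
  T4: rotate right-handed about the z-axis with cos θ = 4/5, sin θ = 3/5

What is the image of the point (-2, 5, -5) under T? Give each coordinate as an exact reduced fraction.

T(p) = (7, -6, -15)

T1 scale by (1, -1, 3): (-2, 5, -5) → (-2, -5, -15)
T2 reflect across x = 0: (-2, -5, -15) → (2, -5, -15)
T3 translate by (0, -4, 0): (2, -5, -15) → (2, -9, -15)
T4 rotate right-handed about the z-axis with cos θ = 4/5, sin θ = 3/5: (2, -9, -15) → (7, -6, -15)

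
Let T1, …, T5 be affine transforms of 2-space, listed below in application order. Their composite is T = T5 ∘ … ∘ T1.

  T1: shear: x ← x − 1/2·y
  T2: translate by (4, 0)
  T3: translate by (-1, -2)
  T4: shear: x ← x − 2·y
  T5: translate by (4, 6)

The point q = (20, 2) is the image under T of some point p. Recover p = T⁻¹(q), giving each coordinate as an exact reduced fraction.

T1 = [1 -1/2 0; 0 1 0; 0 0 1]
T2·T1 = [1 -1/2 4; 0 1 0; 0 0 1]
T3·…·T1 = [1 -1/2 3; 0 1 -2; 0 0 1]
T4·…·T1 = [1 -5/2 7; 0 1 -2; 0 0 1]
T5·…·T1 = [1 -5/2 11; 0 1 4; 0 0 1]
det M = 1; M⁻¹ = [1 5/2 -21; 0 1 -4; 0 0 1]
M⁻¹ · (20, 2)ᵀ = (4, -2)ᵀ

p = (4, -2)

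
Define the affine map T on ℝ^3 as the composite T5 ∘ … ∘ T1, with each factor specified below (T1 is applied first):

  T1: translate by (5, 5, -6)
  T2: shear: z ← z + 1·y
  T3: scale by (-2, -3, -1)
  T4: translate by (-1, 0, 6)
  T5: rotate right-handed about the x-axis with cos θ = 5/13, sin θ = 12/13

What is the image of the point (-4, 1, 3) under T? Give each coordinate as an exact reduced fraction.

T(p) = (-3, -126/13, -201/13)

T1 translate by (5, 5, -6): (-4, 1, 3) → (1, 6, -3)
T2 shear: z ← z + 1·y: (1, 6, -3) → (1, 6, 3)
T3 scale by (-2, -3, -1): (1, 6, 3) → (-2, -18, -3)
T4 translate by (-1, 0, 6): (-2, -18, -3) → (-3, -18, 3)
T5 rotate right-handed about the x-axis with cos θ = 5/13, sin θ = 12/13: (-3, -18, 3) → (-3, -126/13, -201/13)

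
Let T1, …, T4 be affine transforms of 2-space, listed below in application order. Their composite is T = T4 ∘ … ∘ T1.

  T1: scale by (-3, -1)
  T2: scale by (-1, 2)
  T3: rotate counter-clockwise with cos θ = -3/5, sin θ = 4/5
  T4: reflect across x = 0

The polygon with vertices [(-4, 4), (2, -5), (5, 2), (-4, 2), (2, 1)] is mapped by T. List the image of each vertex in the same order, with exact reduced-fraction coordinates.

image vertices: (-68/5, -24/5), (58/5, -6/5), (29/5, 72/5), (-52/5, -36/5), (2, 6)

T1 scale by (-3, -1): (-4, 4) → (12, -4); (2, -5) → (-6, 5); (5, 2) → (-15, -2); (-4, 2) → (12, -2); (2, 1) → (-6, -1)
T2 scale by (-1, 2): (12, -4) → (-12, -8); (-6, 5) → (6, 10); (-15, -2) → (15, -4); (12, -2) → (-12, -4); (-6, -1) → (6, -2)
T3 rotate counter-clockwise with cos θ = -3/5, sin θ = 4/5: (-12, -8) → (68/5, -24/5); (6, 10) → (-58/5, -6/5); (15, -4) → (-29/5, 72/5); (-12, -4) → (52/5, -36/5); (6, -2) → (-2, 6)
T4 reflect across x = 0: (68/5, -24/5) → (-68/5, -24/5); (-58/5, -6/5) → (58/5, -6/5); (-29/5, 72/5) → (29/5, 72/5); (52/5, -36/5) → (-52/5, -36/5); (-2, 6) → (2, 6)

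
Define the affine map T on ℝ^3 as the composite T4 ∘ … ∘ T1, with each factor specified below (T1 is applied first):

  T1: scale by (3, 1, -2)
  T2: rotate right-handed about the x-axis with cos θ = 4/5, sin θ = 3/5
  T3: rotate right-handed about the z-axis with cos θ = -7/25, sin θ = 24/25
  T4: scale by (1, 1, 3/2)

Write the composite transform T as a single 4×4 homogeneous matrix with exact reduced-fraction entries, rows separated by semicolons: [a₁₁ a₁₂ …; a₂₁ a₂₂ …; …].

T = [-21/25 -96/125 -144/125 0; 72/25 -28/125 -42/125 0; 0 9/10 -12/5 0; 0 0 0 1]

T1 = [3 0 0 0; 0 1 0 0; 0 0 -2 0; 0 0 0 1]
T2·T1 = [3 0 0 0; 0 4/5 6/5 0; 0 3/5 -8/5 0; 0 0 0 1]
T3·…·T1 = [-21/25 -96/125 -144/125 0; 72/25 -28/125 -42/125 0; 0 3/5 -8/5 0; 0 0 0 1]
T4·…·T1 = [-21/25 -96/125 -144/125 0; 72/25 -28/125 -42/125 0; 0 9/10 -12/5 0; 0 0 0 1]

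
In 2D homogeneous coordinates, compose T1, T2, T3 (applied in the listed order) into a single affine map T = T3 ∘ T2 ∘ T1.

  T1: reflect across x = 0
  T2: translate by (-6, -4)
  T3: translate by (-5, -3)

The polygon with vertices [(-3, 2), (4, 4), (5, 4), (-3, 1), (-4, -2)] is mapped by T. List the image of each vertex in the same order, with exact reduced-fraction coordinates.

image vertices: (-8, -5), (-15, -3), (-16, -3), (-8, -6), (-7, -9)

T1 reflect across x = 0: (-3, 2) → (3, 2); (4, 4) → (-4, 4); (5, 4) → (-5, 4); (-3, 1) → (3, 1); (-4, -2) → (4, -2)
T2 translate by (-6, -4): (3, 2) → (-3, -2); (-4, 4) → (-10, 0); (-5, 4) → (-11, 0); (3, 1) → (-3, -3); (4, -2) → (-2, -6)
T3 translate by (-5, -3): (-3, -2) → (-8, -5); (-10, 0) → (-15, -3); (-11, 0) → (-16, -3); (-3, -3) → (-8, -6); (-2, -6) → (-7, -9)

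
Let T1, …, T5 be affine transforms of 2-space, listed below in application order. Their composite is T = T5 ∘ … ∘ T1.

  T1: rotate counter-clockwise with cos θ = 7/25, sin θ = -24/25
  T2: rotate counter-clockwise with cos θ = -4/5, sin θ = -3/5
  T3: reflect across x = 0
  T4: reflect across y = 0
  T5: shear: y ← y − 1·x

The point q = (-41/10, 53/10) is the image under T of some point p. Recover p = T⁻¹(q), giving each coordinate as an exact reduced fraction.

p = (-4, -3/2)

T1 = [7/25 24/25 0; -24/25 7/25 0; 0 0 1]
T2·T1 = [-4/5 -3/5 0; 3/5 -4/5 0; 0 0 1]
T3·…·T1 = [4/5 3/5 0; 3/5 -4/5 0; 0 0 1]
T4·…·T1 = [4/5 3/5 0; -3/5 4/5 0; 0 0 1]
T5·…·T1 = [4/5 3/5 0; -7/5 1/5 0; 0 0 1]
det M = 1; M⁻¹ = [1/5 -3/5 0; 7/5 4/5 0; 0 0 1]
M⁻¹ · (-41/10, 53/10)ᵀ = (-4, -3/2)ᵀ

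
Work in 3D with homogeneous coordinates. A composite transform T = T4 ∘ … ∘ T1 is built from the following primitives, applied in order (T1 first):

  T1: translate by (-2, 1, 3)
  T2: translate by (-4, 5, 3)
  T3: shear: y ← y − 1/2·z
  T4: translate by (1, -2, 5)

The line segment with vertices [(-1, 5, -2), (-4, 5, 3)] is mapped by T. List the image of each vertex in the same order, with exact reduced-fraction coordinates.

image vertices: (-6, 7, 9), (-9, 9/2, 14)

T1 translate by (-2, 1, 3): (-1, 5, -2) → (-3, 6, 1); (-4, 5, 3) → (-6, 6, 6)
T2 translate by (-4, 5, 3): (-3, 6, 1) → (-7, 11, 4); (-6, 6, 6) → (-10, 11, 9)
T3 shear: y ← y − 1/2·z: (-7, 11, 4) → (-7, 9, 4); (-10, 11, 9) → (-10, 13/2, 9)
T4 translate by (1, -2, 5): (-7, 9, 4) → (-6, 7, 9); (-10, 13/2, 9) → (-9, 9/2, 14)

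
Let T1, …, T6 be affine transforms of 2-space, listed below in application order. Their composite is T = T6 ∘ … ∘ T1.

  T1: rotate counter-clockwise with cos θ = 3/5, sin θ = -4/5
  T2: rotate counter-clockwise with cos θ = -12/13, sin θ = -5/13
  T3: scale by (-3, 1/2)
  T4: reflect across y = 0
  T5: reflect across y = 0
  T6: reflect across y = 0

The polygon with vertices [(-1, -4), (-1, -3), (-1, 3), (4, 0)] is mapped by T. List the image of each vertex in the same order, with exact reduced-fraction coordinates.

T1 rotate counter-clockwise with cos θ = 3/5, sin θ = -4/5: (-1, -4) → (-19/5, -8/5); (-1, -3) → (-3, -1); (-1, 3) → (9/5, 13/5); (4, 0) → (12/5, -16/5)
T2 rotate counter-clockwise with cos θ = -12/13, sin θ = -5/13: (-19/5, -8/5) → (188/65, 191/65); (-3, -1) → (31/13, 27/13); (9/5, 13/5) → (-43/65, -201/65); (12/5, -16/5) → (-224/65, 132/65)
T3 scale by (-3, 1/2): (188/65, 191/65) → (-564/65, 191/130); (31/13, 27/13) → (-93/13, 27/26); (-43/65, -201/65) → (129/65, -201/130); (-224/65, 132/65) → (672/65, 66/65)
T4 reflect across y = 0: (-564/65, 191/130) → (-564/65, -191/130); (-93/13, 27/26) → (-93/13, -27/26); (129/65, -201/130) → (129/65, 201/130); (672/65, 66/65) → (672/65, -66/65)
T5 reflect across y = 0: (-564/65, -191/130) → (-564/65, 191/130); (-93/13, -27/26) → (-93/13, 27/26); (129/65, 201/130) → (129/65, -201/130); (672/65, -66/65) → (672/65, 66/65)
T6 reflect across y = 0: (-564/65, 191/130) → (-564/65, -191/130); (-93/13, 27/26) → (-93/13, -27/26); (129/65, -201/130) → (129/65, 201/130); (672/65, 66/65) → (672/65, -66/65)

image vertices: (-564/65, -191/130), (-93/13, -27/26), (129/65, 201/130), (672/65, -66/65)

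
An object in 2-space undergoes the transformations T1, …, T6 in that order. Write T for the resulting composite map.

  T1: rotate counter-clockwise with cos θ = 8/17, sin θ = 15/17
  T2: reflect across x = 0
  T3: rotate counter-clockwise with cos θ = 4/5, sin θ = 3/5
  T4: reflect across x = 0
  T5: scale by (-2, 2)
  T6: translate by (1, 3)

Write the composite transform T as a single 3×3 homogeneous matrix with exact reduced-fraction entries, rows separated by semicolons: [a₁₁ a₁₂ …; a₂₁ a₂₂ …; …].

T1 = [8/17 -15/17 0; 15/17 8/17 0; 0 0 1]
T2·T1 = [-8/17 15/17 0; 15/17 8/17 0; 0 0 1]
T3·…·T1 = [-77/85 36/85 0; 36/85 77/85 0; 0 0 1]
T4·…·T1 = [77/85 -36/85 0; 36/85 77/85 0; 0 0 1]
T5·…·T1 = [-154/85 72/85 0; 72/85 154/85 0; 0 0 1]
T6·…·T1 = [-154/85 72/85 1; 72/85 154/85 3; 0 0 1]

T = [-154/85 72/85 1; 72/85 154/85 3; 0 0 1]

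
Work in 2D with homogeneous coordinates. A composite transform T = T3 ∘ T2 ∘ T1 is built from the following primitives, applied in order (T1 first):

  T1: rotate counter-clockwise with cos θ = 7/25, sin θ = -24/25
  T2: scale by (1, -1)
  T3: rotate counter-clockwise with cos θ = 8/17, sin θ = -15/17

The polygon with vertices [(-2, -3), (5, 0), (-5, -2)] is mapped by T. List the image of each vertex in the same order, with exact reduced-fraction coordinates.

image vertices: (-1093/425, 1074/425), (416/85, 87/85), (-2254/425, 397/425)

T1 rotate counter-clockwise with cos θ = 7/25, sin θ = -24/25: (-2, -3) → (-86/25, 27/25); (5, 0) → (7/5, -24/5); (-5, -2) → (-83/25, 106/25)
T2 scale by (1, -1): (-86/25, 27/25) → (-86/25, -27/25); (7/5, -24/5) → (7/5, 24/5); (-83/25, 106/25) → (-83/25, -106/25)
T3 rotate counter-clockwise with cos θ = 8/17, sin θ = -15/17: (-86/25, -27/25) → (-1093/425, 1074/425); (7/5, 24/5) → (416/85, 87/85); (-83/25, -106/25) → (-2254/425, 397/425)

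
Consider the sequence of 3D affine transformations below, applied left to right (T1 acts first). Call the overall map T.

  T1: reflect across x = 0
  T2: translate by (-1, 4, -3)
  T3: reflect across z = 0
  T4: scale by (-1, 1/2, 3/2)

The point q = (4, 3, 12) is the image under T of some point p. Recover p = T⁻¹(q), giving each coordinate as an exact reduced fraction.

T1 = [-1 0 0 0; 0 1 0 0; 0 0 1 0; 0 0 0 1]
T2·T1 = [-1 0 0 -1; 0 1 0 4; 0 0 1 -3; 0 0 0 1]
T3·…·T1 = [-1 0 0 -1; 0 1 0 4; 0 0 -1 3; 0 0 0 1]
T4·…·T1 = [1 0 0 1; 0 1/2 0 2; 0 0 -3/2 9/2; 0 0 0 1]
det M = -3/4; M⁻¹ = [1 0 0 -1; 0 2 0 -4; 0 0 -2/3 3; 0 0 0 1]
M⁻¹ · (4, 3, 12)ᵀ = (3, 2, -5)ᵀ

p = (3, 2, -5)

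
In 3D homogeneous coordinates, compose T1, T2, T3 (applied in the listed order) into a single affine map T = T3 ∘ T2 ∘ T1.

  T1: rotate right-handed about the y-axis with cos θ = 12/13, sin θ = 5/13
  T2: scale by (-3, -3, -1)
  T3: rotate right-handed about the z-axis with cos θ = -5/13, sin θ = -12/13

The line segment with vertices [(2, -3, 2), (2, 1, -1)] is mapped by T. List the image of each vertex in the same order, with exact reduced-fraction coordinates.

T1 rotate right-handed about the y-axis with cos θ = 12/13, sin θ = 5/13: (2, -3, 2) → (34/13, -3, 14/13); (2, 1, -1) → (19/13, 1, -22/13)
T2 scale by (-3, -3, -1): (34/13, -3, 14/13) → (-102/13, 9, -14/13); (19/13, 1, -22/13) → (-57/13, -3, 22/13)
T3 rotate right-handed about the z-axis with cos θ = -5/13, sin θ = -12/13: (-102/13, 9, -14/13) → (1914/169, 639/169, -14/13); (-57/13, -3, 22/13) → (-183/169, 879/169, 22/13)

image vertices: (1914/169, 639/169, -14/13), (-183/169, 879/169, 22/13)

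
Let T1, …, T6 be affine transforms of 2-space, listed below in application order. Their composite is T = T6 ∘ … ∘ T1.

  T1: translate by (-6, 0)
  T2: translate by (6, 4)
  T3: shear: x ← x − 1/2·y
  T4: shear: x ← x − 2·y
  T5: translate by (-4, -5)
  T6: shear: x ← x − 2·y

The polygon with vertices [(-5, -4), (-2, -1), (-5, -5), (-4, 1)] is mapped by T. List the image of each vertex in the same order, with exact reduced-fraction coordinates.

image vertices: (1, -5), (-19/2, -2), (11/2, -6), (-41/2, 0)

T1 translate by (-6, 0): (-5, -4) → (-11, -4); (-2, -1) → (-8, -1); (-5, -5) → (-11, -5); (-4, 1) → (-10, 1)
T2 translate by (6, 4): (-11, -4) → (-5, 0); (-8, -1) → (-2, 3); (-11, -5) → (-5, -1); (-10, 1) → (-4, 5)
T3 shear: x ← x − 1/2·y: (-5, 0) → (-5, 0); (-2, 3) → (-7/2, 3); (-5, -1) → (-9/2, -1); (-4, 5) → (-13/2, 5)
T4 shear: x ← x − 2·y: (-5, 0) → (-5, 0); (-7/2, 3) → (-19/2, 3); (-9/2, -1) → (-5/2, -1); (-13/2, 5) → (-33/2, 5)
T5 translate by (-4, -5): (-5, 0) → (-9, -5); (-19/2, 3) → (-27/2, -2); (-5/2, -1) → (-13/2, -6); (-33/2, 5) → (-41/2, 0)
T6 shear: x ← x − 2·y: (-9, -5) → (1, -5); (-27/2, -2) → (-19/2, -2); (-13/2, -6) → (11/2, -6); (-41/2, 0) → (-41/2, 0)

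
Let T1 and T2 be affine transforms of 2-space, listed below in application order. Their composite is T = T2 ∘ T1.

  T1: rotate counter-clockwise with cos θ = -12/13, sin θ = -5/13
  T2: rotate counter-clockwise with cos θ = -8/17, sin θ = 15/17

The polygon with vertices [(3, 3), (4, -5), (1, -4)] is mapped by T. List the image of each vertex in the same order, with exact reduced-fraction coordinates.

image vertices: (933/221, 93/221), (-16/221, -1415/221), (-389/221, -824/221)

T1 rotate counter-clockwise with cos θ = -12/13, sin θ = -5/13: (3, 3) → (-21/13, -51/13); (4, -5) → (-73/13, 40/13); (1, -4) → (-32/13, 43/13)
T2 rotate counter-clockwise with cos θ = -8/17, sin θ = 15/17: (-21/13, -51/13) → (933/221, 93/221); (-73/13, 40/13) → (-16/221, -1415/221); (-32/13, 43/13) → (-389/221, -824/221)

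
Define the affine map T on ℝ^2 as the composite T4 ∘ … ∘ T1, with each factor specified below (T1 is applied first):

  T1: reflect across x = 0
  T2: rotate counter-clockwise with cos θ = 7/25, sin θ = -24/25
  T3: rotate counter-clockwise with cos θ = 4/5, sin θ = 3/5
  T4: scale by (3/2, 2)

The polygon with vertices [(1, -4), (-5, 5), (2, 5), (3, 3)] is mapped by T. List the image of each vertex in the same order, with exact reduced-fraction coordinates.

T1 reflect across x = 0: (1, -4) → (-1, -4); (-5, 5) → (5, 5); (2, 5) → (-2, 5); (3, 3) → (-3, 3)
T2 rotate counter-clockwise with cos θ = 7/25, sin θ = -24/25: (-1, -4) → (-103/25, -4/25); (5, 5) → (31/5, -17/5); (-2, 5) → (106/25, 83/25); (-3, 3) → (51/25, 93/25)
T3 rotate counter-clockwise with cos θ = 4/5, sin θ = 3/5: (-103/25, -4/25) → (-16/5, -13/5); (31/5, -17/5) → (7, 1); (106/25, 83/25) → (7/5, 26/5); (51/25, 93/25) → (-3/5, 21/5)
T4 scale by (3/2, 2): (-16/5, -13/5) → (-24/5, -26/5); (7, 1) → (21/2, 2); (7/5, 26/5) → (21/10, 52/5); (-3/5, 21/5) → (-9/10, 42/5)

image vertices: (-24/5, -26/5), (21/2, 2), (21/10, 52/5), (-9/10, 42/5)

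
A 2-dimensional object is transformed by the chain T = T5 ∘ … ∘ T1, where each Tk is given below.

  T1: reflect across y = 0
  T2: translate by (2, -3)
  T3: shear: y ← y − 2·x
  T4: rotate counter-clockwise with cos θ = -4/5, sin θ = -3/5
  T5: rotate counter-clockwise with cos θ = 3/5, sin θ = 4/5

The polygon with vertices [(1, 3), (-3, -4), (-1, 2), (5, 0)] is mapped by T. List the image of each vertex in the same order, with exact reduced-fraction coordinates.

T1 reflect across y = 0: (1, 3) → (1, -3); (-3, -4) → (-3, 4); (-1, 2) → (-1, -2); (5, 0) → (5, 0)
T2 translate by (2, -3): (1, -3) → (3, -6); (-3, 4) → (-1, 1); (-1, -2) → (1, -5); (5, 0) → (7, -3)
T3 shear: y ← y − 2·x: (3, -6) → (3, -12); (-1, 1) → (-1, 3); (1, -5) → (1, -7); (7, -3) → (7, -17)
T4 rotate counter-clockwise with cos θ = -4/5, sin θ = -3/5: (3, -12) → (-48/5, 39/5); (-1, 3) → (13/5, -9/5); (1, -7) → (-5, 5); (7, -17) → (-79/5, 47/5)
T5 rotate counter-clockwise with cos θ = 3/5, sin θ = 4/5: (-48/5, 39/5) → (-12, -3); (13/5, -9/5) → (3, 1); (-5, 5) → (-7, -1); (-79/5, 47/5) → (-17, -7)

image vertices: (-12, -3), (3, 1), (-7, -1), (-17, -7)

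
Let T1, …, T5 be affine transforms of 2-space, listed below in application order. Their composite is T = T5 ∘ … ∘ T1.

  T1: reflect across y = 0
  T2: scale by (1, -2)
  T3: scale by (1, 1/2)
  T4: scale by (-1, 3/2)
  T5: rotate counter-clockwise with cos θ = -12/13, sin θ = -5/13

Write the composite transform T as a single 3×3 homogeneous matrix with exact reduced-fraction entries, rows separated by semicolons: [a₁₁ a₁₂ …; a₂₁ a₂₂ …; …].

T1 = [1 0 0; 0 -1 0; 0 0 1]
T2·T1 = [1 0 0; 0 2 0; 0 0 1]
T3·…·T1 = [1 0 0; 0 1 0; 0 0 1]
T4·…·T1 = [-1 0 0; 0 3/2 0; 0 0 1]
T5·…·T1 = [12/13 15/26 0; 5/13 -18/13 0; 0 0 1]

T = [12/13 15/26 0; 5/13 -18/13 0; 0 0 1]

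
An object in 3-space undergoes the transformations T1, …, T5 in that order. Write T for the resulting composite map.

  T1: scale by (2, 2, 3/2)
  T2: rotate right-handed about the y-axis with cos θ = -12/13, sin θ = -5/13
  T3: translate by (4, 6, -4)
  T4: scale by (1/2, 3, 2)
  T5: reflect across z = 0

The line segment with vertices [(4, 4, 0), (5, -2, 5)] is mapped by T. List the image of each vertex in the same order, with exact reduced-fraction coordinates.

image vertices: (-22/13, 42, 24/13), (-211/52, 6, 184/13)

T1 scale by (2, 2, 3/2): (4, 4, 0) → (8, 8, 0); (5, -2, 5) → (10, -4, 15/2)
T2 rotate right-handed about the y-axis with cos θ = -12/13, sin θ = -5/13: (8, 8, 0) → (-96/13, 8, 40/13); (10, -4, 15/2) → (-315/26, -4, -40/13)
T3 translate by (4, 6, -4): (-96/13, 8, 40/13) → (-44/13, 14, -12/13); (-315/26, -4, -40/13) → (-211/26, 2, -92/13)
T4 scale by (1/2, 3, 2): (-44/13, 14, -12/13) → (-22/13, 42, -24/13); (-211/26, 2, -92/13) → (-211/52, 6, -184/13)
T5 reflect across z = 0: (-22/13, 42, -24/13) → (-22/13, 42, 24/13); (-211/52, 6, -184/13) → (-211/52, 6, 184/13)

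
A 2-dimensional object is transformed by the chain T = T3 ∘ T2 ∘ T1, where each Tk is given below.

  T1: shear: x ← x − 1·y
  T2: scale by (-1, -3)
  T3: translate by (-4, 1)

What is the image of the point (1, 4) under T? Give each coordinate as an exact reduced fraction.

T(p) = (-1, -11)

T1 shear: x ← x − 1·y: (1, 4) → (-3, 4)
T2 scale by (-1, -3): (-3, 4) → (3, -12)
T3 translate by (-4, 1): (3, -12) → (-1, -11)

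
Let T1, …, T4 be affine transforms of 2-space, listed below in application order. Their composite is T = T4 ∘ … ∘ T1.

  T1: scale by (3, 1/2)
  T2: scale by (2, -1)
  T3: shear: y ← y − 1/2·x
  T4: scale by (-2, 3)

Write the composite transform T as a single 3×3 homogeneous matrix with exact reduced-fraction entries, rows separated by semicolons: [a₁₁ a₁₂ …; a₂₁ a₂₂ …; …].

T1 = [3 0 0; 0 1/2 0; 0 0 1]
T2·T1 = [6 0 0; 0 -1/2 0; 0 0 1]
T3·…·T1 = [6 0 0; -3 -1/2 0; 0 0 1]
T4·…·T1 = [-12 0 0; -9 -3/2 0; 0 0 1]

T = [-12 0 0; -9 -3/2 0; 0 0 1]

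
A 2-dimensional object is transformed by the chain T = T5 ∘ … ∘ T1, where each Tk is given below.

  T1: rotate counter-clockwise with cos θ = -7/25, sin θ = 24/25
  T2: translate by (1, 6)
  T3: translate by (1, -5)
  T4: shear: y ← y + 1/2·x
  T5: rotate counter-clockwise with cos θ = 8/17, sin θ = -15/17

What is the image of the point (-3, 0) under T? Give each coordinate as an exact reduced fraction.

T1 rotate counter-clockwise with cos θ = -7/25, sin θ = 24/25: (-3, 0) → (21/25, -72/25)
T2 translate by (1, 6): (21/25, -72/25) → (46/25, 78/25)
T3 translate by (1, -5): (46/25, 78/25) → (71/25, -47/25)
T4 shear: y ← y + 1/2·x: (71/25, -47/25) → (71/25, -23/50)
T5 rotate counter-clockwise with cos θ = 8/17, sin θ = -15/17: (71/25, -23/50) → (791/850, -1157/425)

T(p) = (791/850, -1157/425)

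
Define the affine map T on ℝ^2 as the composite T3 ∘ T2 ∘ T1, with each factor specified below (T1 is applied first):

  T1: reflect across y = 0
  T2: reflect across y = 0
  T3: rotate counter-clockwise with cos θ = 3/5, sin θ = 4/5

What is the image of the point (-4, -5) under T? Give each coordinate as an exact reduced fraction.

T(p) = (8/5, -31/5)

T1 reflect across y = 0: (-4, -5) → (-4, 5)
T2 reflect across y = 0: (-4, 5) → (-4, -5)
T3 rotate counter-clockwise with cos θ = 3/5, sin θ = 4/5: (-4, -5) → (8/5, -31/5)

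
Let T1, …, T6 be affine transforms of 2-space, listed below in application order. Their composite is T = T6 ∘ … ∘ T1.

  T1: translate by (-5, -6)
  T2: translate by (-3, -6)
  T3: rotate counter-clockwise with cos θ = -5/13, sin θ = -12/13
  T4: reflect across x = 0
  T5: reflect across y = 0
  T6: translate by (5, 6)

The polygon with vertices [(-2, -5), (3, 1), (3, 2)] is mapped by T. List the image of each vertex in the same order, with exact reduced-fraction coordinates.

image vertices: (219/13, -127/13), (172/13, -37/13), (160/13, -32/13)

T1 translate by (-5, -6): (-2, -5) → (-7, -11); (3, 1) → (-2, -5); (3, 2) → (-2, -4)
T2 translate by (-3, -6): (-7, -11) → (-10, -17); (-2, -5) → (-5, -11); (-2, -4) → (-5, -10)
T3 rotate counter-clockwise with cos θ = -5/13, sin θ = -12/13: (-10, -17) → (-154/13, 205/13); (-5, -11) → (-107/13, 115/13); (-5, -10) → (-95/13, 110/13)
T4 reflect across x = 0: (-154/13, 205/13) → (154/13, 205/13); (-107/13, 115/13) → (107/13, 115/13); (-95/13, 110/13) → (95/13, 110/13)
T5 reflect across y = 0: (154/13, 205/13) → (154/13, -205/13); (107/13, 115/13) → (107/13, -115/13); (95/13, 110/13) → (95/13, -110/13)
T6 translate by (5, 6): (154/13, -205/13) → (219/13, -127/13); (107/13, -115/13) → (172/13, -37/13); (95/13, -110/13) → (160/13, -32/13)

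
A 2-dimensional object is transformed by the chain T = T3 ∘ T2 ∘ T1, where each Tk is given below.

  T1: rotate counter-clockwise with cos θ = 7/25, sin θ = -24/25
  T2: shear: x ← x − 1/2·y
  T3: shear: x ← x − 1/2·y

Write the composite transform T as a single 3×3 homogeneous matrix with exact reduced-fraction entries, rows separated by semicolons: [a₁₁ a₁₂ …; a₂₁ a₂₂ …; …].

T1 = [7/25 24/25 0; -24/25 7/25 0; 0 0 1]
T2·T1 = [19/25 41/50 0; -24/25 7/25 0; 0 0 1]
T3·…·T1 = [31/25 17/25 0; -24/25 7/25 0; 0 0 1]

T = [31/25 17/25 0; -24/25 7/25 0; 0 0 1]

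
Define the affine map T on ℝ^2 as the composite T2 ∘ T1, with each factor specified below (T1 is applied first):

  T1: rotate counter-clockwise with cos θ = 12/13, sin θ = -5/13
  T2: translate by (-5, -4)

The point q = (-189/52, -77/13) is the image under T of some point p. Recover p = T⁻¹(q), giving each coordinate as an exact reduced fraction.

T1 = [12/13 5/13 0; -5/13 12/13 0; 0 0 1]
T2·T1 = [12/13 5/13 -5; -5/13 12/13 -4; 0 0 1]
det M = 1; M⁻¹ = [12/13 -5/13 40/13; 5/13 12/13 73/13; 0 0 1]
M⁻¹ · (-189/52, -77/13)ᵀ = (2, -5/4)ᵀ

p = (2, -5/4)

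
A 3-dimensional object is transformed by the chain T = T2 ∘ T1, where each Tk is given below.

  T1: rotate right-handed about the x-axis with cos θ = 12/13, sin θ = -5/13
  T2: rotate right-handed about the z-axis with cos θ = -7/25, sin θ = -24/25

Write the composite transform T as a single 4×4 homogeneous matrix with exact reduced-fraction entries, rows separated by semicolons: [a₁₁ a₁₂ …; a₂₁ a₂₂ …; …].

T = [-7/25 288/325 24/65 0; -24/25 -84/325 -7/65 0; 0 -5/13 12/13 0; 0 0 0 1]

T1 = [1 0 0 0; 0 12/13 5/13 0; 0 -5/13 12/13 0; 0 0 0 1]
T2·T1 = [-7/25 288/325 24/65 0; -24/25 -84/325 -7/65 0; 0 -5/13 12/13 0; 0 0 0 1]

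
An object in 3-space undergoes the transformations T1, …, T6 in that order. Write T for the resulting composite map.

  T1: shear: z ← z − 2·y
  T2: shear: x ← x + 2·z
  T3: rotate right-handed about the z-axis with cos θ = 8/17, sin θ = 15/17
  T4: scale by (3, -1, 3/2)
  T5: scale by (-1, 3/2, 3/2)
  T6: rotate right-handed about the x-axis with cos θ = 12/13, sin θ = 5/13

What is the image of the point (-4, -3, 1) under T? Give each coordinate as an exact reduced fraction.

T(p) = (-375/17, -14427/884, 2268/221)

T1 shear: z ← z − 2·y: (-4, -3, 1) → (-4, -3, 7)
T2 shear: x ← x + 2·z: (-4, -3, 7) → (10, -3, 7)
T3 rotate right-handed about the z-axis with cos θ = 8/17, sin θ = 15/17: (10, -3, 7) → (125/17, 126/17, 7)
T4 scale by (3, -1, 3/2): (125/17, 126/17, 7) → (375/17, -126/17, 21/2)
T5 scale by (-1, 3/2, 3/2): (375/17, -126/17, 21/2) → (-375/17, -189/17, 63/4)
T6 rotate right-handed about the x-axis with cos θ = 12/13, sin θ = 5/13: (-375/17, -189/17, 63/4) → (-375/17, -14427/884, 2268/221)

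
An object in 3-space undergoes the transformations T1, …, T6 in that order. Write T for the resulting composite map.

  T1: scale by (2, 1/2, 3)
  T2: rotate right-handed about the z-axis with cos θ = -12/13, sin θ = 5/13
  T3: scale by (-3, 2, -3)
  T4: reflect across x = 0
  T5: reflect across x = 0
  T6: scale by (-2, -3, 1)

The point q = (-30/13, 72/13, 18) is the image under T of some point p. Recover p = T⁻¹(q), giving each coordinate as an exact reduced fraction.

p = (0, 2, -2)

T1 = [2 0 0 0; 0 1/2 0 0; 0 0 3 0; 0 0 0 1]
T2·T1 = [-24/13 -5/26 0 0; 10/13 -6/13 0 0; 0 0 3 0; 0 0 0 1]
T3·…·T1 = [72/13 15/26 0 0; 20/13 -12/13 0 0; 0 0 -9 0; 0 0 0 1]
T4·…·T1 = [-72/13 -15/26 0 0; 20/13 -12/13 0 0; 0 0 -9 0; 0 0 0 1]
T5·…·T1 = [72/13 15/26 0 0; 20/13 -12/13 0 0; 0 0 -9 0; 0 0 0 1]
T6·…·T1 = [-144/13 -15/13 0 0; -60/13 36/13 0 0; 0 0 -9 0; 0 0 0 1]
det M = 324; M⁻¹ = [-1/13 -5/156 0 0; -5/39 4/13 0 0; 0 0 -1/9 0; 0 0 0 1]
M⁻¹ · (-30/13, 72/13, 18)ᵀ = (0, 2, -2)ᵀ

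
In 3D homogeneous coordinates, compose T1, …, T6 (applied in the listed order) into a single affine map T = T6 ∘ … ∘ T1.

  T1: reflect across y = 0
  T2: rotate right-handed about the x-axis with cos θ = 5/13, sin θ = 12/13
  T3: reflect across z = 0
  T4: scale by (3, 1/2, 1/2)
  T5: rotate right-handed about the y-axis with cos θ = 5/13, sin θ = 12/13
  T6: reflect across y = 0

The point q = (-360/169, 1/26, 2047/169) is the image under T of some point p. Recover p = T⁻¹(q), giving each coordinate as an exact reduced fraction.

p = (-4, 5, -2)

T1 = [1 0 0 0; 0 -1 0 0; 0 0 1 0; 0 0 0 1]
T2·T1 = [1 0 0 0; 0 -5/13 -12/13 0; 0 -12/13 5/13 0; 0 0 0 1]
T3·…·T1 = [1 0 0 0; 0 -5/13 -12/13 0; 0 12/13 -5/13 0; 0 0 0 1]
T4·…·T1 = [3 0 0 0; 0 -5/26 -6/13 0; 0 6/13 -5/26 0; 0 0 0 1]
T5·…·T1 = [15/13 72/169 -30/169 0; 0 -5/26 -6/13 0; -36/13 30/169 -25/338 0; 0 0 0 1]
T6·…·T1 = [15/13 72/169 -30/169 0; 0 5/26 6/13 0; -36/13 30/169 -25/338 0; 0 0 0 1]
det M = -3/4; M⁻¹ = [5/39 0 -4/13 0; 288/169 10/13 120/169 0; -120/169 24/13 -50/169 0; 0 0 0 1]
M⁻¹ · (-360/169, 1/26, 2047/169)ᵀ = (-4, 5, -2)ᵀ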